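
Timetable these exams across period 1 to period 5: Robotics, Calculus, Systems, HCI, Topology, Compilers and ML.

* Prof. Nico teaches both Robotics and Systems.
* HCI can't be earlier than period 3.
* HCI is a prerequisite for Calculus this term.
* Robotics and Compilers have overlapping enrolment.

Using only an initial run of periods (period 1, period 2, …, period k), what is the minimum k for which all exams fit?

The precedence chain requires at least 2 distinct periods.
Propagating the time windows through the other constraints, Calculus can't land before period 4, so the schedule must run through at least period 4.
4 works (last occupied period: period 4): for example Topology in period 1; Compilers in period 2; HCI in period 3; ML in period 1; Systems in period 2; Robotics in period 1; Calculus in period 4.

4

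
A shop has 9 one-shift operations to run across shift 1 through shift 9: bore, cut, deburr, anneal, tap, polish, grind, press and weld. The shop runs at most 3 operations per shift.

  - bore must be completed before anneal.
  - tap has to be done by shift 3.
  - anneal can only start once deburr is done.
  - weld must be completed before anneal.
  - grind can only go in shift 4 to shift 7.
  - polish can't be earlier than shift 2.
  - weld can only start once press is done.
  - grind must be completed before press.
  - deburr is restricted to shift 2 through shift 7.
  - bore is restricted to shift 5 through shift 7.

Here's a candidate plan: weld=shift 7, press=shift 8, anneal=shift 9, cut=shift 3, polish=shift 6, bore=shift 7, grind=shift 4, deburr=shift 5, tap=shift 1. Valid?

No — it violates: weld can only start once press is done

polish can't be earlier than shift 2 — holds.
The shop runs at most 3 operations per shift — holds.
grind can only go in shift 4 to shift 7 — holds.
weld can only start once press is done — violated.
tap has to be done by shift 3 — holds.
weld must be completed before anneal — holds.
grind must be completed before press — holds.
deburr is restricted to shift 2 through shift 7 — holds.
bore must be completed before anneal — holds.
anneal can only start once deburr is done — holds.
bore is restricted to shift 5 through shift 7 — holds.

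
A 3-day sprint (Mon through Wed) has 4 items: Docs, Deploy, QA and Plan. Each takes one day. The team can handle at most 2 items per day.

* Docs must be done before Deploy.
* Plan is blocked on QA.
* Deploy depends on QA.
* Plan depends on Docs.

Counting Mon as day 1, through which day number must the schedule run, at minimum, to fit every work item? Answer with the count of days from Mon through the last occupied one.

2 days

The precedence chain requires at least 2 distinct days.
With at most 2 per day and 4 work items, at least 2 days are needed.
2 works (last occupied day: Tue): for example Deploy -> Tue; Plan -> Tue; QA -> Mon; Docs -> Mon.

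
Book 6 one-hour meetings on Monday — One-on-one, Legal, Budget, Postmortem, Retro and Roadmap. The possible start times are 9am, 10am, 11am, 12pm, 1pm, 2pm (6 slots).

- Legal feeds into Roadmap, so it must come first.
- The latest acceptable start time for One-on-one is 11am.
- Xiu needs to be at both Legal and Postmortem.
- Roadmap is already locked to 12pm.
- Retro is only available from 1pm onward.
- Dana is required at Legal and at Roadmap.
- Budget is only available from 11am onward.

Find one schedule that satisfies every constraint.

One-on-one=9am, Roadmap=12pm, Retro=1pm, Postmortem=10am, Legal=9am, Budget=11am

Checking: Legal(9am) before Roadmap(12pm); Legal(9am) != Postmortem(10am); Legal(9am) != Roadmap(12pm); Budget=11am in [11am,2pm]; Roadmap=12pm in [12pm,12pm]; Retro=1pm in [1pm,2pm]; One-on-one=9am in [9am,11am].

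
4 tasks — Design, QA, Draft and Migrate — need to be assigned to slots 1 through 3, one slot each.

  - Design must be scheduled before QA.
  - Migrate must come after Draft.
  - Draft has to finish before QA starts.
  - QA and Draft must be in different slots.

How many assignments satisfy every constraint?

Splitting on Design: it can be 1 (5), 2 (3). Listing each branch's schedules as (QA, Draft, Migrate):
Design=1: (2,1,2) (2,1,3) (3,1,2) (3,1,3) (3,2,3) — 5.
Design=2: (3,1,2) (3,1,3) (3,2,3) — 3.
Summing: 5 + 3 = 8.

8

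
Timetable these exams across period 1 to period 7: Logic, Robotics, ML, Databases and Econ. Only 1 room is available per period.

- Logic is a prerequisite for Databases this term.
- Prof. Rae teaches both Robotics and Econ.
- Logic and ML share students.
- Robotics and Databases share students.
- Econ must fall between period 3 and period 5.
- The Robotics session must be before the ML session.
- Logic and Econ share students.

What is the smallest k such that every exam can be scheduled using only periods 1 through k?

5

The precedence chain requires at least 2 distinct periods.
With at most 1 per period and 5 exams, at least 5 periods are needed.
Econ can't be placed before period 3, so the schedule must run through at least period 3.
5 works (last occupied period: period 5): for example ML -> period 4, Econ -> period 3, Databases -> period 5, Robotics -> period 2, Logic -> period 1.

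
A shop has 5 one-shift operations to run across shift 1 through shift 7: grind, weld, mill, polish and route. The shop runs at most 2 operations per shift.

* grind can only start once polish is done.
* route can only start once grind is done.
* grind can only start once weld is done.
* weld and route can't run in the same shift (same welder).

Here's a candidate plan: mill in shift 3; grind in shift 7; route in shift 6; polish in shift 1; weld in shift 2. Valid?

Invalid. route can only start once grind is done.

grind can only start once weld is done — holds.
The shop runs at most 2 operations per shift — holds.
weld and route can't run in the same shift (same welder) — holds.
route can only start once grind is done — violated.
grind can only start once polish is done — holds.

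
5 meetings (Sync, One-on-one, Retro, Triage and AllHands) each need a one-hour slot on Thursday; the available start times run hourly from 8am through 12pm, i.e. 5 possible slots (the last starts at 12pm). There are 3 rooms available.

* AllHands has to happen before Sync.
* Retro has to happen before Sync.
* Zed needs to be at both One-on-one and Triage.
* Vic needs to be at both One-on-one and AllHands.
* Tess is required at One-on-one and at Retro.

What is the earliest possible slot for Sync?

9am

Precedence pushes Sync to at least 9am.
Sync at 9am is achievable: Sync=9am, Retro=8am, Triage=8am, One-on-one=9am, AllHands=8am.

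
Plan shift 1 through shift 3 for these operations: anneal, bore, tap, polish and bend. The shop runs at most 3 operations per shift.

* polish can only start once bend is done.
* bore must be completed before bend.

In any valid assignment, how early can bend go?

Precedence pushes bend to at least shift 2; downstream work caps bend at shift 2.
bend at shift 2 is achievable: tap in shift 1, polish in shift 3, bore in shift 1, bend in shift 2, anneal in shift 1.

shift 2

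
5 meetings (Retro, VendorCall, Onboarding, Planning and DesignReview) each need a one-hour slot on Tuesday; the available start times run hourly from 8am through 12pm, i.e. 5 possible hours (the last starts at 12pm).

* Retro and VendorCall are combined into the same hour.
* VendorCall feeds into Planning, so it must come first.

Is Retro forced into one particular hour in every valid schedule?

No

Retro can be 8am (e.g. Planning in 9am, DesignReview in 8am, Onboarding in 8am, Retro in 8am, VendorCall in 8am) or 9am (e.g. DesignReview -> 8am; VendorCall -> 9am; Retro -> 9am; Planning -> 10am; Onboarding -> 8am).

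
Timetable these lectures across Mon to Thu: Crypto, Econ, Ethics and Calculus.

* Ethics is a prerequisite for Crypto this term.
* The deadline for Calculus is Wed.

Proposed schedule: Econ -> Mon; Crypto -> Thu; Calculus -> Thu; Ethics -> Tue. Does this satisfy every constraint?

Ethics is a prerequisite for Crypto this term — holds.
The deadline for Calculus is Wed — violated.

No — it violates: The deadline for Calculus is Wed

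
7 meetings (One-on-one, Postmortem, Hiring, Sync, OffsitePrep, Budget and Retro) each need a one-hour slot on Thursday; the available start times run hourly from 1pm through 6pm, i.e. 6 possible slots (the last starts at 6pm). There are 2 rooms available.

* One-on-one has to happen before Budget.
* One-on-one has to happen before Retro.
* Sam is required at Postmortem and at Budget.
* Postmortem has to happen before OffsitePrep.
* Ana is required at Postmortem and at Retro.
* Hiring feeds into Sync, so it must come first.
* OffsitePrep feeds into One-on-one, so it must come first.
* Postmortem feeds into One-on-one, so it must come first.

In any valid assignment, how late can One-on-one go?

5pm

Precedence pushes One-on-one to at least 3pm; downstream work caps One-on-one at 5pm.
One-on-one at 5pm is achievable: Postmortem=1pm; OffsitePrep=2pm; Retro=6pm; Sync=2pm; Budget=6pm; One-on-one=5pm; Hiring=1pm.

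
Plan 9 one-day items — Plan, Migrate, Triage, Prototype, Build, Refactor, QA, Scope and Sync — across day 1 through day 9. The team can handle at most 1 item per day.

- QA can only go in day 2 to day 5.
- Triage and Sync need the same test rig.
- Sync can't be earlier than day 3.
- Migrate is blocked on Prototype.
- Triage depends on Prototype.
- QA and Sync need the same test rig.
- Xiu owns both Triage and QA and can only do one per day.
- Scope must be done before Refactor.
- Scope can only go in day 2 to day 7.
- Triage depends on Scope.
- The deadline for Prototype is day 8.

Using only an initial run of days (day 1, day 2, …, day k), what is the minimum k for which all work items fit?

The precedence chain requires at least 2 distinct days.
With at most 1 per day and 9 work items, at least 9 days are needed.
Sync can't be placed before day 3, so the schedule must run through at least day 3.
9 works (last occupied day: day 9): for example QA=day 2; Plan=day 8; Triage=day 5; Sync=day 4; Migrate=day 6; Prototype=day 1; Scope=day 3; Refactor=day 7; Build=day 9.

9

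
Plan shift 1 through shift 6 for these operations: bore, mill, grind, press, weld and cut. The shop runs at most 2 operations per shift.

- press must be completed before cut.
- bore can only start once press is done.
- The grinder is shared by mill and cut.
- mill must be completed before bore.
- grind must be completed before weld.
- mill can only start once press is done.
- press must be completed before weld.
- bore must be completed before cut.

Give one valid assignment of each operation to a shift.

press=shift 1; mill=shift 2; cut=shift 4; weld=shift 2; grind=shift 1; bore=shift 3

Checking: mill(shift 2) before bore(shift 3); press(shift 1) before weld(shift 2); press(shift 1) before mill(shift 2); bore(shift 3) before cut(shift 4); press(shift 1) before cut(shift 4); grind(shift 1) before weld(shift 2); press(shift 1) before bore(shift 3); mill(shift 2) != cut(shift 4); max 2 per shift (cap 2).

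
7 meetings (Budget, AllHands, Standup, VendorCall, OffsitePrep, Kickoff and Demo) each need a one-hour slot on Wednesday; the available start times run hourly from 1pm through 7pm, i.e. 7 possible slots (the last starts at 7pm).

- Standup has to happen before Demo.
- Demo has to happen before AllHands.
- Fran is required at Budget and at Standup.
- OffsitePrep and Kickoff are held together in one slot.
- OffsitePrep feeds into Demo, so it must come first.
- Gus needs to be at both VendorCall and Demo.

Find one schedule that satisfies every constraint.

OffsitePrep in 1pm, Budget in 2pm, VendorCall in 1pm, Kickoff in 1pm, AllHands in 3pm, Standup in 1pm, Demo in 2pm

Checking: Demo(2pm) before AllHands(3pm); OffsitePrep(1pm) before Demo(2pm); Standup(1pm) before Demo(2pm); VendorCall(1pm) != Demo(2pm); Budget(2pm) != Standup(1pm); OffsitePrep = Kickoff = 1pm.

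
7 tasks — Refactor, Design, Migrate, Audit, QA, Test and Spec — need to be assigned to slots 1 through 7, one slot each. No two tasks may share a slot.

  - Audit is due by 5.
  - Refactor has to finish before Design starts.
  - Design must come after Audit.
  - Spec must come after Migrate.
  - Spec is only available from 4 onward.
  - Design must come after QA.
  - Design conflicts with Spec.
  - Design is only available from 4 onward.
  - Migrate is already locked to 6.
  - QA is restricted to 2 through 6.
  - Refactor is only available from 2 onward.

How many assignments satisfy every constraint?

14

Splitting on Refactor: it can be 2 (5), 3 (5), 4 (4). Listing each branch's schedules as (Design, Migrate, Audit, QA, Test, Spec):
Refactor=2: (4,6,1,3,5,7) (5,6,1,3,4,7) (5,6,1,4,3,7) (5,6,3,4,1,7) (5,6,4,3,1,7) — 5.
Refactor=3: (4,6,1,2,5,7) (5,6,1,2,4,7) (5,6,1,4,2,7) (5,6,2,4,1,7) (5,6,4,2,1,7) — 5.
Refactor=4: (5,6,1,2,3,7) (5,6,1,3,2,7) (5,6,2,3,1,7) (5,6,3,2,1,7) — 4.
Summing: 5 + 5 + 4 = 14.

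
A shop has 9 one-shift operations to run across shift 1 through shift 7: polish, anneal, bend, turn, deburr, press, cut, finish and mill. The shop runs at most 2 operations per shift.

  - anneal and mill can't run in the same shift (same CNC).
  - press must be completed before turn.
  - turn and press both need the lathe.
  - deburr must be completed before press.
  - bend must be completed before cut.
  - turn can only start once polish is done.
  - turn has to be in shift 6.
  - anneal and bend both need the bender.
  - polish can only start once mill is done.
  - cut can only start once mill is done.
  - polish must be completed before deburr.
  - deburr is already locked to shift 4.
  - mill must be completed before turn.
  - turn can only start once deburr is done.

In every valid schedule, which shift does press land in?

shift 5

deburr is fixed at shift 4 and must come before press, so press is at least shift 5.
turn is fixed at shift 6 and must come after press, so press is at most shift 5.
So press must be shift 5.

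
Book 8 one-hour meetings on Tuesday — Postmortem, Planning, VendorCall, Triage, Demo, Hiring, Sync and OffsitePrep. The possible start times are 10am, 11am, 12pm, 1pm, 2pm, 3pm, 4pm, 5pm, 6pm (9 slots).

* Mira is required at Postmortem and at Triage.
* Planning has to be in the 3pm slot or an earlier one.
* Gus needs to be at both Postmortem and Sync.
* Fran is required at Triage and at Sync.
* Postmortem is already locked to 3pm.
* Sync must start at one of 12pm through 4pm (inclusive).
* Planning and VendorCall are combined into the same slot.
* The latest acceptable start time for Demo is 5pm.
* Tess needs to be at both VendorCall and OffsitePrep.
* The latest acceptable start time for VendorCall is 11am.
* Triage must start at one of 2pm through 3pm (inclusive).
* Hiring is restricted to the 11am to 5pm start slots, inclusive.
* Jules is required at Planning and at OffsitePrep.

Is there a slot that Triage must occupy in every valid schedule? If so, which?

Triage's window is 2pm–3pm.
Postmortem is fixed at 3pm, and Triage can't share a slot with Postmortem.
So Triage must be 2pm.

2pm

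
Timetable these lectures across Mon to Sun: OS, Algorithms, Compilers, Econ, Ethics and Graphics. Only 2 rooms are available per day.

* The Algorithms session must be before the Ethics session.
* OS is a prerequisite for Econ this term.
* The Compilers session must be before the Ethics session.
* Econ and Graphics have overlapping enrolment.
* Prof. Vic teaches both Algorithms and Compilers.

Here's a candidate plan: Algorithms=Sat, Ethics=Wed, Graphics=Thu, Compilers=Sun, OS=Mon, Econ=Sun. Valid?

Econ and Graphics have overlapping enrolment — holds.
OS is a prerequisite for Econ this term — holds.
The Compilers session must be before the Ethics session — violated.
The Algorithms session must be before the Ethics session — violated.
Only 2 rooms are available per day — holds.
Prof. Vic teaches both Algorithms and Compilers — holds.

No — it violates: The Compilers session must be before the Ethics session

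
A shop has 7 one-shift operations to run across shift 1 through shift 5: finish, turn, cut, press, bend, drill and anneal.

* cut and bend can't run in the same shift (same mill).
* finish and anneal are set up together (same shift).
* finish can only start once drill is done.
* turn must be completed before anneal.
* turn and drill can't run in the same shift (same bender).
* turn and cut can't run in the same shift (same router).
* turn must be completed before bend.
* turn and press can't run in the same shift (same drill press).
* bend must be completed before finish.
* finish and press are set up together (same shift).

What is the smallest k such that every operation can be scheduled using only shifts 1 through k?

3

The precedence chain requires at least 3 distinct shifts.
3 works (last occupied shift: shift 3): for example anneal in shift 3, turn in shift 1, finish in shift 3, press in shift 3, cut in shift 3, drill in shift 2, bend in shift 2.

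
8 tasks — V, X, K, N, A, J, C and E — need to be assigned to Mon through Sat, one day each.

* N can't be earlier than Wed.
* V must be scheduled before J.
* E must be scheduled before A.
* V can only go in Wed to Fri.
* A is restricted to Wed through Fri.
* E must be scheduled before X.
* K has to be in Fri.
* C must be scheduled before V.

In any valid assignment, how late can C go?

Downstream work caps C at Thu.
C at Thu is achievable: N -> Wed; V -> Fri; E -> Mon; J -> Sat; K -> Fri; A -> Wed; C -> Thu; X -> Tue.

Thu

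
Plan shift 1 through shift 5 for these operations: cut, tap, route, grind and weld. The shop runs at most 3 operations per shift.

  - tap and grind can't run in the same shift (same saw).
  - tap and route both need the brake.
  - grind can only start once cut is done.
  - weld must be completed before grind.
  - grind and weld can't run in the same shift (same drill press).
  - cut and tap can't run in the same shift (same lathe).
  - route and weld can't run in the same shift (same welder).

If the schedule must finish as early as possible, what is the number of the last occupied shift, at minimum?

The precedence chain requires at least 2 distinct shifts.
With at most 3 per shift and 5 operations, at least 2 shifts are needed.
Could 2 shifts be enough, i.e. nothing placed later than shift 2? No: grind must come after cut (at shift 1 or later) → {shift 2}; cut must come before grind (at shift 2 or earlier) → {shift 1}; weld must come before grind (at shift 2 or earlier) → {shift 1}; tap can't share with cut (shift 1) → {shift 2}; route can't share with weld (shift 1) → {shift 2}; route can't share with tap (shift 2) → nothing is left.
So 2 shifts is not enough.
3 works (last occupied shift: shift 3): for example weld in shift 1, grind in shift 2, route in shift 2, cut in shift 1, tap in shift 3.

3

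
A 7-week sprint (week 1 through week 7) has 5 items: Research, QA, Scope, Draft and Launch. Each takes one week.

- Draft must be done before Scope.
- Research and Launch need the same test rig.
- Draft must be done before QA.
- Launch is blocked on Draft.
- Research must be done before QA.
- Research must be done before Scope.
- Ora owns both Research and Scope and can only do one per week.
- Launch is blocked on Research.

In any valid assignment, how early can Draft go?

week 1

Downstream work caps Draft at week 6.
Draft at week 1 is achievable: QA -> week 2; Research -> week 1; Scope -> week 2; Draft -> week 1; Launch -> week 2.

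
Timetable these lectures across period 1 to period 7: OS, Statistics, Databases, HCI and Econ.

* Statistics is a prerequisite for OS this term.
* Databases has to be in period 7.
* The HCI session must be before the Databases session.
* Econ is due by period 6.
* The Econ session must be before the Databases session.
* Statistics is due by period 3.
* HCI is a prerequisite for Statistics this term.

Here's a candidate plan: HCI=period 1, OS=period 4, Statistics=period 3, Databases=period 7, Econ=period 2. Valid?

The Econ session must be before the Databases session — holds.
Statistics is a prerequisite for OS this term — holds.
Statistics is due by period 3 — holds.
Databases has to be in period 7 — holds.
Econ is due by period 6 — holds.
The HCI session must be before the Databases session — holds.
HCI is a prerequisite for Statistics this term — holds.

Yes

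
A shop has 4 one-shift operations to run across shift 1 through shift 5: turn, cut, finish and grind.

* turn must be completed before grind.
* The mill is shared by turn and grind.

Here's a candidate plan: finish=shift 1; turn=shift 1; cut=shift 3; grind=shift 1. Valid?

The mill is shared by turn and grind — violated.
turn must be completed before grind — violated.

No — it violates: The mill is shared by turn and grind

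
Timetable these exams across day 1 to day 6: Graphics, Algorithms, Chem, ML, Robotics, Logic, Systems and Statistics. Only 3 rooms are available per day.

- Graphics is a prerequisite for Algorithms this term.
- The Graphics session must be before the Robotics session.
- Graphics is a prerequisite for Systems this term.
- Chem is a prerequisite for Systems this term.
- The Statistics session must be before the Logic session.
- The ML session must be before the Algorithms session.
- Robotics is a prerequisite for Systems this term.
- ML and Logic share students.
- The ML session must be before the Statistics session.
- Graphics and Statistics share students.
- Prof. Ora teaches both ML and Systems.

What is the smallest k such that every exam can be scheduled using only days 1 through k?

The precedence chain requires at least 3 distinct days.
With at most 3 per day and 8 exams, at least 3 days are needed.
3 works (last occupied day: day 3): for example Statistics -> day 2, Graphics -> day 1, Logic -> day 3, ML -> day 1, Systems -> day 3, Chem -> day 1, Robotics -> day 2, Algorithms -> day 2.

3 days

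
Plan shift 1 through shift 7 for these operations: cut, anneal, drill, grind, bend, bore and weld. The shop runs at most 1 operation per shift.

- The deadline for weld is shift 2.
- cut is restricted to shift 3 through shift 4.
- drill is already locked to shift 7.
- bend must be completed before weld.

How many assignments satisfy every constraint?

12

Splitting on cut: it can be shift 3 (6), shift 4 (6). Listing each branch's schedules as (anneal, drill, grind, bend, bore, weld) by shift number:
cut=shift 3: (4,7,5,1,6,2) (4,7,6,1,5,2) (5,7,4,1,6,2) (5,7,6,1,4,2) (6,7,4,1,5,2) (6,7,5,1,4,2) — 6.
cut=shift 4: (3,7,5,1,6,2) (3,7,6,1,5,2) (5,7,3,1,6,2) (5,7,6,1,3,2) (6,7,3,1,5,2) (6,7,5,1,3,2) — 6.
Summing: 6 + 6 = 12.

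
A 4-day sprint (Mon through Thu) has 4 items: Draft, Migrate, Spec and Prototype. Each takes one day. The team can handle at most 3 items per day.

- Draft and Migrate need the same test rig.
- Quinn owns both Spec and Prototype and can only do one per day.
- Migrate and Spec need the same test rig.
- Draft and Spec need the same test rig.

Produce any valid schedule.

Migrate in Tue; Spec in Wed; Prototype in Mon; Draft in Mon

Checking: Migrate(Tue) != Spec(Wed); Draft(Mon) != Migrate(Tue); Spec(Wed) != Prototype(Mon); Draft(Mon) != Spec(Wed); max 2 per day (cap 3).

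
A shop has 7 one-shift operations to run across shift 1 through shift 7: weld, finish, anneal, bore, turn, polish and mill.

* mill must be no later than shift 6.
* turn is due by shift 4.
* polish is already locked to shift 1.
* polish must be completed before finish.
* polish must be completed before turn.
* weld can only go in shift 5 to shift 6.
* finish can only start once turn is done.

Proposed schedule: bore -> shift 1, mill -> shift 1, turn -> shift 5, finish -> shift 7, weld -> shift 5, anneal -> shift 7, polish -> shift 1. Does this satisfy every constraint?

finish can only start once turn is done — holds.
mill must be no later than shift 6 — holds.
turn is due by shift 4 — violated.
polish must be completed before finish — holds.
weld can only go in shift 5 to shift 6 — holds.
polish must be completed before turn — holds.
polish is already locked to shift 1 — holds.

No — it violates: turn is due by shift 4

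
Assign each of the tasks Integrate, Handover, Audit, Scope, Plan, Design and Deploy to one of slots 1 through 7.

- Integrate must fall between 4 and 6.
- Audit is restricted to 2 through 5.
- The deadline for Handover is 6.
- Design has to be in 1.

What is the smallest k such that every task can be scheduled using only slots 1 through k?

Integrate can't be placed before 4, so the schedule must run through at least slot 4.
4 works (last occupied slot: 4): for example Scope -> 1; Plan -> 1; Deploy -> 1; Design -> 1; Audit -> 2; Handover -> 1; Integrate -> 4.

4 slots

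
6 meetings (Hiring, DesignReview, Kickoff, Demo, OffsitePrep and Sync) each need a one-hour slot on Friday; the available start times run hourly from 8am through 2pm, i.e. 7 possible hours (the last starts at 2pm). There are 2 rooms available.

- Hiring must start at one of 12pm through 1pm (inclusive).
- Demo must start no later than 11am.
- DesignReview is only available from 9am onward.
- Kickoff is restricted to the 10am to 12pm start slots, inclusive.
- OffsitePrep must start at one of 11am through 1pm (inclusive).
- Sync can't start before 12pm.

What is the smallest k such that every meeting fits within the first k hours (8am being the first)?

With at most 2 per hour and 6 meetings, at least 3 hours are needed.
Hiring can't be placed before 12pm — that is hour 5 counting from 8am — so the schedule must run through at least 5 hours.
5 works (last occupied hour: 12pm): for example Kickoff in 10am, Sync in 12pm, DesignReview in 9am, Hiring in 12pm, OffsitePrep in 11am, Demo in 8am.

5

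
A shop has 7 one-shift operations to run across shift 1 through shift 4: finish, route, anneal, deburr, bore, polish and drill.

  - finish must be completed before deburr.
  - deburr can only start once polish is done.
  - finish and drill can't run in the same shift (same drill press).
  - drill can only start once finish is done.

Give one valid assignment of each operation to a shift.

drill in shift 2; route in shift 1; anneal in shift 1; bore in shift 1; polish in shift 1; deburr in shift 2; finish in shift 1

Checking: finish(shift 1) before drill(shift 2); polish(shift 1) before deburr(shift 2); finish(shift 1) before deburr(shift 2); finish(shift 1) != drill(shift 2).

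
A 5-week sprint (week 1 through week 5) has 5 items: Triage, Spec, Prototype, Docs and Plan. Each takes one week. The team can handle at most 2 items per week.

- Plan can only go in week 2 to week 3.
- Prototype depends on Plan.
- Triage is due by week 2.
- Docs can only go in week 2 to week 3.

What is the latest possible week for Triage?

week 2

Triage's own window allows nothing later than week 2.
Triage at week 2 is achievable: Docs=week 3; Triage=week 2; Prototype=week 3; Plan=week 2; Spec=week 1.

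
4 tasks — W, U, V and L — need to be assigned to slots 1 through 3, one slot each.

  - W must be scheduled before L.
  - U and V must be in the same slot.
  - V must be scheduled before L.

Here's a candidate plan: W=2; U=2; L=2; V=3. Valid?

No — it violates: V must be scheduled before L

W must be scheduled before L — violated.
U and V must be in the same slot — violated.
V must be scheduled before L — violated.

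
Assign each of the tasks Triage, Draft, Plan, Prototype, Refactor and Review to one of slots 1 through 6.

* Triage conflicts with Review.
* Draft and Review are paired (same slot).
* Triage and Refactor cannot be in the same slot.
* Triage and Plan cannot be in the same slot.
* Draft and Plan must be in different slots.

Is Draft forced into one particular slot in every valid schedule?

Draft can be 1 (e.g. Prototype=1, Review=1, Triage=2, Plan=3, Draft=1, Refactor=1) or 2 (e.g. Refactor=2, Prototype=1, Triage=1, Plan=3, Review=2, Draft=2).

No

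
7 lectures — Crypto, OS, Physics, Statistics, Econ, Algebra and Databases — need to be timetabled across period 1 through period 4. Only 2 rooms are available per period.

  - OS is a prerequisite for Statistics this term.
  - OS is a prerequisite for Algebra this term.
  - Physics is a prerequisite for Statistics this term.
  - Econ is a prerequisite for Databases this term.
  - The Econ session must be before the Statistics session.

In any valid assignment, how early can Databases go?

Precedence pushes Databases to at least period 2.
Databases at period 2 is achievable: Databases -> period 2; Econ -> period 1; Crypto -> period 4; OS -> period 1; Algebra -> period 3; Statistics -> period 3; Physics -> period 2.

period 2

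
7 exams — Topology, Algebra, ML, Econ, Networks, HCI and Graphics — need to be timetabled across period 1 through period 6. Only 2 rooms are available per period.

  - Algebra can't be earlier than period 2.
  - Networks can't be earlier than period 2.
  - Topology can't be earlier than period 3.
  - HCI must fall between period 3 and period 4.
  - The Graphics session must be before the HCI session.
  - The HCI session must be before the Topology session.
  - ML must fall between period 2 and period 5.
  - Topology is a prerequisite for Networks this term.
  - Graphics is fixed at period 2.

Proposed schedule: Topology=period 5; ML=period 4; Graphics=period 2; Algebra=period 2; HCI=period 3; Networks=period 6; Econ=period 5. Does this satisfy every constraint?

The Graphics session must be before the HCI session — holds.
ML must fall between period 2 and period 5 — holds.
Graphics is fixed at period 2 — holds.
The HCI session must be before the Topology session — holds.
Networks can't be earlier than period 2 — holds.
Topology can't be earlier than period 3 — holds.
Topology is a prerequisite for Networks this term — holds.
HCI must fall between period 3 and period 4 — holds.
Only 2 rooms are available per period — holds.
Algebra can't be earlier than period 2 — holds.

Yes, all constraints hold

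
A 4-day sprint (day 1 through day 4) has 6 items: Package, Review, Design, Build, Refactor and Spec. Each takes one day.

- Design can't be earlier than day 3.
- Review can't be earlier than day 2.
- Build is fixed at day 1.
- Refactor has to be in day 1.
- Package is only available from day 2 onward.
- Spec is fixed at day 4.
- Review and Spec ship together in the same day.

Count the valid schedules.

6

Splitting on Package: it can be day 2 (2), day 3 (2), day 4 (2). Listing each branch's schedules as (Review, Design, Build, Refactor, Spec) by day number:
Package=day 2: (4,3,1,1,4) (4,4,1,1,4) — 2.
Package=day 3: (4,3,1,1,4) (4,4,1,1,4) — 2.
Package=day 4: (4,3,1,1,4) (4,4,1,1,4) — 2.
Summing: 2 + 2 + 2 = 6.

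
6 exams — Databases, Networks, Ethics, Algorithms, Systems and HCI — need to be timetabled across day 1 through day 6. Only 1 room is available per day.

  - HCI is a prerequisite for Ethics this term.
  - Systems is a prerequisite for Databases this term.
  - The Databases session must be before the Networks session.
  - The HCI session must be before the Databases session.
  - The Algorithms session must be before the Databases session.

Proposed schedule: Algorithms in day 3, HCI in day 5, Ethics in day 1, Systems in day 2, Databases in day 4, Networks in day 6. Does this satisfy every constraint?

The Algorithms session must be before the Databases session — holds.
The Databases session must be before the Networks session — holds.
Only 1 room is available per day — holds.
Systems is a prerequisite for Databases this term — holds.
HCI is a prerequisite for Ethics this term — violated.
The HCI session must be before the Databases session — violated.

Invalid. HCI is a prerequisite for Ethics this term.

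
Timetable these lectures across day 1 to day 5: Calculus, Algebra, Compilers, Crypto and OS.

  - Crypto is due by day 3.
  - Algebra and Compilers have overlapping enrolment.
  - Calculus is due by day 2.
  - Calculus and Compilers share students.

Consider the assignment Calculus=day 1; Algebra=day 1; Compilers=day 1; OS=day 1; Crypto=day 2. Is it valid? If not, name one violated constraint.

No — it violates: Algebra and Compilers have overlapping enrolment

Calculus and Compilers share students — violated.
Calculus is due by day 2 — holds.
Algebra and Compilers have overlapping enrolment — violated.
Crypto is due by day 3 — holds.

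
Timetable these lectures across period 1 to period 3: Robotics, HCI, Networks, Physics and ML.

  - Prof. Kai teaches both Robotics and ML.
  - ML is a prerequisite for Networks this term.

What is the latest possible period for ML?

Downstream work caps ML at period 2.
ML at period 2 is achievable: Networks=period 3, Physics=period 1, ML=period 2, Robotics=period 1, HCI=period 1.

period 2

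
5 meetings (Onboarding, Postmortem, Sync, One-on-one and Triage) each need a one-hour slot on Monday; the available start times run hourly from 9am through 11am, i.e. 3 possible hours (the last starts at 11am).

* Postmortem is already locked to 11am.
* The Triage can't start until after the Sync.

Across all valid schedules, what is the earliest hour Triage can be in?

Precedence pushes Triage to at least 10am.
Triage at 10am is achievable: Postmortem -> 11am, Onboarding -> 9am, One-on-one -> 9am, Sync -> 9am, Triage -> 10am.

10am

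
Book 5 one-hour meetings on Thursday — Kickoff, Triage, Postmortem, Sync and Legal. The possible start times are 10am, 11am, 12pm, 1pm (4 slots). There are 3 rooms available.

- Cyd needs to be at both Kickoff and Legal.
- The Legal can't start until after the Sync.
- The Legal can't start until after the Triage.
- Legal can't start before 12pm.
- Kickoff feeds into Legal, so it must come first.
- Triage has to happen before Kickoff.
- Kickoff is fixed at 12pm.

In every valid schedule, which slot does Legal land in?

Legal's window is 12pm–1pm.
Kickoff is fixed at 12pm, and Legal can't share a slot with Kickoff.
So Legal must be 1pm.

1pm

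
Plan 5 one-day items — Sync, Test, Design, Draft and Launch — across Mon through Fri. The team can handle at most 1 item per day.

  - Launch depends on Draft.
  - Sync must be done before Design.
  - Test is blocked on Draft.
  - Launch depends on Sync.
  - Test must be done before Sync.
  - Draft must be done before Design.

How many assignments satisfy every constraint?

Enumerating: Test -> Tue, Draft -> Mon, Sync -> Wed, Launch -> Fri, Design -> Thu | Sync in Wed; Design in Fri; Test in Tue; Launch in Thu; Draft in Mon.

2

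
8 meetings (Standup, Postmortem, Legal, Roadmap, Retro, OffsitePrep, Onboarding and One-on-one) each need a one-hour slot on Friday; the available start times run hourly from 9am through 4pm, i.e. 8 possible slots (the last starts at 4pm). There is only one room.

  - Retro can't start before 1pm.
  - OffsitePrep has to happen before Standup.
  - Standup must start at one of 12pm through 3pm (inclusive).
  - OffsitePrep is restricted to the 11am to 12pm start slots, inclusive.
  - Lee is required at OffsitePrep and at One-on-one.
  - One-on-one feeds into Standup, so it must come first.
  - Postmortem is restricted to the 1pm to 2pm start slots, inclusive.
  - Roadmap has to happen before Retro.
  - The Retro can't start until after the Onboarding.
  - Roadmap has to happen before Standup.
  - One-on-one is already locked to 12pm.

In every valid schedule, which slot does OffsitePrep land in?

11am

OffsitePrep's window is 11am–12pm.
One-on-one is fixed at 12pm, and OffsitePrep can't share a slot with One-on-one.
So OffsitePrep must be 11am.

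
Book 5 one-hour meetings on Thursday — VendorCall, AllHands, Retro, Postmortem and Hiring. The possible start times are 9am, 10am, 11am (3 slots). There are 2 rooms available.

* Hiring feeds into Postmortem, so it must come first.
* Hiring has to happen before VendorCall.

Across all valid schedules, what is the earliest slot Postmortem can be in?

Precedence pushes Postmortem to at least 10am.
Postmortem at 10am is achievable: Hiring in 9am; AllHands in 9am; Postmortem in 10am; Retro in 11am; VendorCall in 10am.

10am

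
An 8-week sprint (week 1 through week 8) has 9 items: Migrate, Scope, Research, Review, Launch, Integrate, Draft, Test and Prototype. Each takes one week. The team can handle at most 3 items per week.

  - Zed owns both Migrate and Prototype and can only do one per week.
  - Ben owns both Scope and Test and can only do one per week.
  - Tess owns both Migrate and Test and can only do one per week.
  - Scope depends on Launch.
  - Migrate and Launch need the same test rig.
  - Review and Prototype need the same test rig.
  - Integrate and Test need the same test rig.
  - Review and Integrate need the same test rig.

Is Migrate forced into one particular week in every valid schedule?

Migrate can be week 1 (e.g. Research -> week 1, Scope -> week 3, Draft -> week 2, Prototype -> week 3, Launch -> week 2, Test -> week 4, Review -> week 1, Integrate -> week 2, Migrate -> week 1) or week 2 (e.g. Launch in week 1, Migrate in week 2, Research in week 1, Prototype in week 3, Integrate in week 2, Review in week 1, Draft in week 3, Test in week 3, Scope in week 2).

No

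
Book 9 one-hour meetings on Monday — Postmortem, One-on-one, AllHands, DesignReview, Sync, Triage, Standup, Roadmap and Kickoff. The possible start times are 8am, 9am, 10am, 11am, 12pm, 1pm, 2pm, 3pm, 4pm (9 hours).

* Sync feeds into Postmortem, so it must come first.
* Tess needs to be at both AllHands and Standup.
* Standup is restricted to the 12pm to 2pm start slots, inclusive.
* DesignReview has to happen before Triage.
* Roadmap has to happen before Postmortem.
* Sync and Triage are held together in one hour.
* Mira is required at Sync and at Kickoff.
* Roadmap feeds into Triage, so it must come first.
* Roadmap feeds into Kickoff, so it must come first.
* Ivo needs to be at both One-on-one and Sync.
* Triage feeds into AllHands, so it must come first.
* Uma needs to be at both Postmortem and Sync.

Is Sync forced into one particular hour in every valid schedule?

Sync can be 9am (e.g. AllHands -> 10am; Triage -> 9am; One-on-one -> 8am; Sync -> 9am; Postmortem -> 10am; DesignReview -> 8am; Roadmap -> 8am; Kickoff -> 10am; Standup -> 12pm) or 10am (e.g. Roadmap in 8am, One-on-one in 8am, Kickoff in 9am, Standup in 12pm, Postmortem in 11am, Triage in 10am, Sync in 10am, AllHands in 11am, DesignReview in 8am).

No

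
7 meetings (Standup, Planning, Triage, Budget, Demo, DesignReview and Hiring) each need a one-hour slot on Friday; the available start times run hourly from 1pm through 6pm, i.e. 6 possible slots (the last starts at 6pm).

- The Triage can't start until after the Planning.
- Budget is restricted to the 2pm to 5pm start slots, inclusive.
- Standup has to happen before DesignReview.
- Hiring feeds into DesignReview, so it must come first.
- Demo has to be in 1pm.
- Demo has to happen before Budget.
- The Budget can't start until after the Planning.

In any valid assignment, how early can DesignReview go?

Precedence pushes DesignReview to at least 2pm.
DesignReview at 2pm is achievable: Triage=2pm; DesignReview=2pm; Planning=1pm; Standup=1pm; Budget=2pm; Hiring=1pm; Demo=1pm.

2pm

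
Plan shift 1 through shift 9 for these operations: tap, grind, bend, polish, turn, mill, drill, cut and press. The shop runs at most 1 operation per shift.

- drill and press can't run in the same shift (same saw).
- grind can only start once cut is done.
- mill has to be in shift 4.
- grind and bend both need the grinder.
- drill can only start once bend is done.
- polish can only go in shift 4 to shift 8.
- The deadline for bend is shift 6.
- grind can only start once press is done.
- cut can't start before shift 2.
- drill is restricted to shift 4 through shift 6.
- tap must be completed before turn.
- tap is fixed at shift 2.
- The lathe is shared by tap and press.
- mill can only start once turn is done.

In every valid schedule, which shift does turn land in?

tap is fixed at shift 2 and must come before turn, so turn is at least shift 3.
mill is fixed at shift 4 and must come after turn, so turn is at most shift 3.
So turn must be shift 3.

shift 3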